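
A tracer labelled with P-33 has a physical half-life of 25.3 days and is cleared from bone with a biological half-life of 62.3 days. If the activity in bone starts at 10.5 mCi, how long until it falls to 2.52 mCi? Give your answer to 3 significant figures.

1/t_eff = 1/t_phys + 1/t_biol = 1/25.3 + 1/62.3 = 0.055577 per day.
t_eff = 25.3 × 62.3 / (25.3 + 62.3) ≈ 17.993 days.
n = log₂(10.5/2.52) ≈ 2.0589; t = 2.0589 × 17.993 ≈ 37.046 days.

37.0 days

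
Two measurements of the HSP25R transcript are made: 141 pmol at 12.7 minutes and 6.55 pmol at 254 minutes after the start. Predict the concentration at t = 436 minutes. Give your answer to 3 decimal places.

Over Δt = 254 − 12.7 = 241.3 minutes, the level fell by a factor of 141/6.55 ≈ 21.527.
n = log₂(21.527) ≈ 4.4281 half-lives, so t½ = 241.3/4.4281 ≈ 54.493 minutes.
From t = 254 to t = 436: 6.55 × (1/2)^((436−254)/54.493) ≈ 0.64691 pmol.

0.647 pmol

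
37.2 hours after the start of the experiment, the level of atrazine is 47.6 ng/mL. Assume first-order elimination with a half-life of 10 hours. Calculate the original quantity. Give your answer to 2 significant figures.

Number of half-lives elapsed: n = 37.2/10 ≈ 3.72.
A₀ = A × 2^n = 47.6 × 2^3.72 = 47.6 × 13.177 ≈ 627.25 ng/mL.

630 ng/mL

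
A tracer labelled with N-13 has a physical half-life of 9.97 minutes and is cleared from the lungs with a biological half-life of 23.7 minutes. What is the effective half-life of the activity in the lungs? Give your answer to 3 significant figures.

7.02 minutes

1/t_eff = 1/t_phys + 1/t_biol = 1/9.97 + 1/23.7 = 0.14249 per minute.
t_eff = 9.97 × 23.7 / (9.97 + 23.7) ≈ 7.0178 minutes.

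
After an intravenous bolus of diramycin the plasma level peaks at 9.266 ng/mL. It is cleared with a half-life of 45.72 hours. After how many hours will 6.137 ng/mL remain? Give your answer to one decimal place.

27.2 hours

Fraction remaining = 6.137/9.266 ≈ 0.66231.
n = log₂(9.266/6.137) = ln(1.5099)/ln 2 ≈ 0.59441 half-lives.
t = n × t½ = 0.59441 × 45.72 ≈ 27.177 hours.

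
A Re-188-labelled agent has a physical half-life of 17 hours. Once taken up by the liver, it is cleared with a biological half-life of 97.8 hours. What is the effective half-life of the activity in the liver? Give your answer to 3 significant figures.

14.5 hours

1/t_eff = 1/t_phys + 1/t_biol = 1/17 + 1/97.8 = 0.069048 per hour.
t_eff = 17 × 97.8 / (17 + 97.8) ≈ 14.483 hours.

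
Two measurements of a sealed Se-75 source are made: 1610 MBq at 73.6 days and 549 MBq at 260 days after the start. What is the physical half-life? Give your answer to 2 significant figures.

120 days

Over Δt = 260 − 73.6 = 186.4 days, the level fell by a factor of 1610/549 ≈ 2.9326.
n = log₂(2.9326) ≈ 1.5522 half-lives, so t½ = 186.4/1.5522 ≈ 120.09 days.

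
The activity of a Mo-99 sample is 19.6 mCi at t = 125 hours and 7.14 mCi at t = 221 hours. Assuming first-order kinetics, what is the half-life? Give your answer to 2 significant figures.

66 hours

Over Δt = 221 − 125 = 96 hours, the level fell by a factor of 19.6/7.14 ≈ 2.7451.
n = log₂(2.7451) ≈ 1.4569 half-lives, so t½ = 96/1.4569 ≈ 65.895 hours.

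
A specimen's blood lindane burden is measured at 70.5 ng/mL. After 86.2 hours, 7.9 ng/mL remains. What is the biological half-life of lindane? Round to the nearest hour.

27 hours

A/A₀ = 7.9/70.5 ≈ 0.11206.
n = log₂(8.9241) ≈ 3.1577 half-lives elapsed in 86.2 hours.
t½ = 86.2/3.1577 ≈ 27.298 hours.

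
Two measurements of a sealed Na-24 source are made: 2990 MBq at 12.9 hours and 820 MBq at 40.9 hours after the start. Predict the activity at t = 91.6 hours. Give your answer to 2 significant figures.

Over Δt = 40.9 − 12.9 = 28 hours, the level fell by a factor of 2990/820 ≈ 3.6463.
n = log₂(3.6463) ≈ 1.8664 half-lives, so t½ = 28/1.8664 ≈ 15.002 hours.
From t = 40.9 to t = 91.6: 820 × (1/2)^((91.6−40.9)/15.002) ≈ 78.786 MBq.

79 MBq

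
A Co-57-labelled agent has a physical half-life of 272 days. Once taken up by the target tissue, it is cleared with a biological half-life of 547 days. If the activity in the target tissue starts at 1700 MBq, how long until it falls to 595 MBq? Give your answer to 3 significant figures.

1/t_eff = 1/t_phys + 1/t_biol = 1/272 + 1/547 = 0.0055046 per day.
t_eff = 272 × 547 / (272 + 547) ≈ 181.67 days.
n = log₂(1700/595) ≈ 1.5146; t = 1.5146 × 181.67 ≈ 275.15 days.

275 days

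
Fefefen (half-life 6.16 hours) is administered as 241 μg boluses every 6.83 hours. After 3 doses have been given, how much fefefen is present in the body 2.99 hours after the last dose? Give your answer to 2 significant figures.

The 3 doses were given 16.65, 9.82, 2.99 hours ago.
Total = 241·(1/2)^(16.65/6.16) + 241·(1/2)^(9.82/6.16) + 241·(1/2)^(2.99/6.16)
      = 37.013 + 79.823 + 172.15 ≈ 288.98 μg.

290 μg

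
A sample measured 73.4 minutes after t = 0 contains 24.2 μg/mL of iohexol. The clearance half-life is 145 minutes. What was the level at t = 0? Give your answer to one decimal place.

34.4 μg/mL

Number of half-lives elapsed: n = 73.4/145 ≈ 0.50621.
A₀ = A × 2^n = 24.2 × 2^0.50621 = 24.2 × 1.4203 ≈ 34.372 μg/mL.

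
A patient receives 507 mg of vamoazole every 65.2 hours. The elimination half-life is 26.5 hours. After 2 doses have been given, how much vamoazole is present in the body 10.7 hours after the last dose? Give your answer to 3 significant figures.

The 2 doses were given 75.9, 10.7 hours ago.
Total = 507·(1/2)^(75.9/26.5) + 507·(1/2)^(10.7/26.5)
      = 69.633 + 383.23 ≈ 452.86 mg.

453 mg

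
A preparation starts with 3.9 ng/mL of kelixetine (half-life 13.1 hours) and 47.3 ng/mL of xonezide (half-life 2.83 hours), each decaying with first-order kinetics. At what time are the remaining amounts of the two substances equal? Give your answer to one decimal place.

13.0 hours

Set 3.9·(1/2)^(t/13.1) = 47.3·(1/2)^(t/2.83).
Taking log₂: log₂(3.9/47.3) = t·(1/13.1 − 1/2.83).
log₂(0.082452) = -3.6003; 1/13.1 − 1/2.83 = -0.27702.
t = -3.6003 / -0.27702 ≈ 12.996 hours.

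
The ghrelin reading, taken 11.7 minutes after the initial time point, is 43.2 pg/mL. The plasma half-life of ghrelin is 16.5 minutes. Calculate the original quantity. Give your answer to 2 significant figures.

Number of half-lives elapsed: n = 11.7/16.5 ≈ 0.70909.
A₀ = A × 2^n = 43.2 × 2^0.70909 = 43.2 × 1.6348 ≈ 70.622 pg/mL.

71 pg/mL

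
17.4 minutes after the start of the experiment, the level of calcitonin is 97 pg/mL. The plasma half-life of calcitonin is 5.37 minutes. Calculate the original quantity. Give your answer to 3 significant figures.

Number of half-lives elapsed: n = 17.4/5.37 ≈ 3.2402.
A₀ = A × 2^n = 97 × 2^3.2402 = 97 × 9.4494 ≈ 916.59 pg/mL.

917 pg/mL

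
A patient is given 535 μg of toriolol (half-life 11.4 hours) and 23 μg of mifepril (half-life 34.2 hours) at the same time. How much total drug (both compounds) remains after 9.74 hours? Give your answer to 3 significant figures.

toriolol: 535 × (1/2)^(9.74/11.4) = 535 × (1/2)^0.85439 ≈ 295.91 μg.
mifepril: 23 × (1/2)^(9.74/34.2) = 23 × (1/2)^0.2848 ≈ 18.88 μg.
Total = 295.91 + 18.88 ≈ 314.79 μg.

315 μg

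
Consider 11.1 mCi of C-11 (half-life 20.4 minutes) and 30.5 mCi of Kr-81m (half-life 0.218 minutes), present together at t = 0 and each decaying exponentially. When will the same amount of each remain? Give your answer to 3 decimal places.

Set 11.1·(1/2)^(t/20.4) = 30.5·(1/2)^(t/0.218).
Taking log₂: log₂(11.1/30.5) = t·(1/20.4 − 1/0.218).
log₂(0.36393) = -1.4582; 1/20.4 − 1/0.218 = -4.5381.
t = -1.4582 / -4.5381 ≈ 0.32133 minutes.

0.321 minutes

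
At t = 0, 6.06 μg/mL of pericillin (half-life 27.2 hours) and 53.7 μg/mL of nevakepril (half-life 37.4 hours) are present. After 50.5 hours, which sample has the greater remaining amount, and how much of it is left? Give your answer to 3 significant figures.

nevakepril, 21.1 μg/mL

pericillin: 6.06 × (1/2)^1.8566 ≈ 1.6733 μg/mL.
nevakepril: 53.7 × (1/2)^1.3503 ≈ 21.062 μg/mL.
Nevakepril has more remaining, at ≈ 21.062 μg/mL.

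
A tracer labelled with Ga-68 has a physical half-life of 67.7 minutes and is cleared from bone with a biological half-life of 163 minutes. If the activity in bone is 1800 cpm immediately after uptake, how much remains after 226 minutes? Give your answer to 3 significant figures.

68.1 cpm

1/t_eff = 1/t_phys + 1/t_biol = 1/67.7 + 1/163 = 0.020906 per minute.
t_eff = 67.7 × 163 / (67.7 + 163) ≈ 47.833 minutes.
Remaining = 1800 × (1/2)^(226/47.833) = 1800 × (1/2)^4.7248 ≈ 68.073 cpm.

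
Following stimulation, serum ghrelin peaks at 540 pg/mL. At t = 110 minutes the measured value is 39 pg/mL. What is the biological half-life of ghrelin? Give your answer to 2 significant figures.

A/A₀ = 39/540 ≈ 0.072222.
n = log₂(13.846) ≈ 3.7914 half-lives elapsed in 110 minutes.
t½ = 110/3.7914 ≈ 29.013 minutes.

29 minutes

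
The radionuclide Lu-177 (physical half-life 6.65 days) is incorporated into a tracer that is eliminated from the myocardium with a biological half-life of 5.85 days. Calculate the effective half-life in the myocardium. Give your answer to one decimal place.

1/t_eff = 1/t_phys + 1/t_biol = 1/6.65 + 1/5.85 = 0.32132 per day.
t_eff = 6.65 × 5.85 / (6.65 + 5.85) ≈ 3.1122 days.

3.1 days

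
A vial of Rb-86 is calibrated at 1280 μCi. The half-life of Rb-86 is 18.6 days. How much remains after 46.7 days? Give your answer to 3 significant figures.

Number of half-lives: n = 46.7/18.6 ≈ 2.5108.
Remaining = 1280 × (1/2)^2.5108 = 1280 × 0.17546 ≈ 224.59 μCi.

225 μCi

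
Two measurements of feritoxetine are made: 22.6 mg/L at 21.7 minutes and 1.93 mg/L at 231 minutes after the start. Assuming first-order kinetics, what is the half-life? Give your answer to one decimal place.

Over Δt = 231 − 21.7 = 209.3 minutes, the level fell by a factor of 22.6/1.93 ≈ 11.71.
n = log₂(11.71) ≈ 3.5497 half-lives, so t½ = 209.3/3.5497 ≈ 58.964 minutes.

59.0 minutes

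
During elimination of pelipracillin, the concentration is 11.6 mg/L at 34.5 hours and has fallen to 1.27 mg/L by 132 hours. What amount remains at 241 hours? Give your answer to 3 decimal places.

Over Δt = 132 − 34.5 = 97.5 hours, the level fell by a factor of 11.6/1.27 ≈ 9.1339.
n = log₂(9.1339) ≈ 3.1912 half-lives, so t½ = 97.5/3.1912 ≈ 30.553 hours.
From t = 132 to t = 241: 1.27 × (1/2)^((241−132)/30.553) ≈ 0.10711 mg/L.

0.107 mg/L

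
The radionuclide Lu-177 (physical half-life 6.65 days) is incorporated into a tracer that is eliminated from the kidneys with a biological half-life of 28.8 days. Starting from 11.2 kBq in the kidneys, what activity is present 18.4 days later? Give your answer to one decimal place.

1.1 kBq

1/t_eff = 1/t_phys + 1/t_biol = 1/6.65 + 1/28.8 = 0.1851 per day.
t_eff = 6.65 × 28.8 / (6.65 + 28.8) ≈ 5.4025 days.
Remaining = 11.2 × (1/2)^(18.4/5.4025) = 11.2 × (1/2)^3.4058 ≈ 1.0567 kBq.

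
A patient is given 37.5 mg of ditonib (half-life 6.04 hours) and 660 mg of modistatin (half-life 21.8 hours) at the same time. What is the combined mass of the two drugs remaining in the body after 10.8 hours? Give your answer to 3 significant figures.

ditonib: 37.5 × (1/2)^(10.8/6.04) = 37.5 × (1/2)^1.7881 ≈ 10.858 mg.
modistatin: 660 × (1/2)^(10.8/21.8) = 660 × (1/2)^0.49541 ≈ 468.18 mg.
Total = 10.858 + 468.18 ≈ 479.04 mg.

479 mg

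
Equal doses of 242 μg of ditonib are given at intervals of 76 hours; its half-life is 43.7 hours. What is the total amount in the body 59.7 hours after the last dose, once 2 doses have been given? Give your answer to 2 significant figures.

120 μg

The 2 doses were given 135.7, 59.7 hours ago.
Total = 242·(1/2)^(135.7/43.7) + 242·(1/2)^(59.7/43.7)
      = 28.121 + 93.879 ≈ 122 μg.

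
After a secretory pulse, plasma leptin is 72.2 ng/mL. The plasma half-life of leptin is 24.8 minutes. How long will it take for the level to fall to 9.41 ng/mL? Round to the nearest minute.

73 minutes

Fraction remaining = 9.41/72.2 ≈ 0.13033.
n = log₂(72.2/9.41) = ln(7.6727)/ln 2 ≈ 2.9397 half-lives.
t = n × t½ = 2.9397 × 24.8 ≈ 72.905 minutes.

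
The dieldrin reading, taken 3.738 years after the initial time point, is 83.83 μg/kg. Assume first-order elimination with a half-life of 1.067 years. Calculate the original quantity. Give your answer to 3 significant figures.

951 μg/kg

Number of half-lives elapsed: n = 3.738/1.067 ≈ 3.5033.
A₀ = A × 2^n = 83.83 × 2^3.5033 = 83.83 × 11.339 ≈ 950.59 μg/kg.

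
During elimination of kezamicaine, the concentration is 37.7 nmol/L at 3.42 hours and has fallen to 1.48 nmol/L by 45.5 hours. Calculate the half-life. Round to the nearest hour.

9 hours

Over Δt = 45.5 − 3.42 = 42.08 hours, the level fell by a factor of 37.7/1.48 ≈ 25.473.
n = log₂(25.473) ≈ 4.6709 half-lives, so t½ = 42.08/4.6709 ≈ 9.009 hours.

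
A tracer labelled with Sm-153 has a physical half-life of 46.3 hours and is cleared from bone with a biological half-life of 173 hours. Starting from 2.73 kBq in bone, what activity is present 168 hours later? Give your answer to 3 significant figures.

0.113 kBq

1/t_eff = 1/t_phys + 1/t_biol = 1/46.3 + 1/173 = 0.027379 per hour.
t_eff = 46.3 × 173 / (46.3 + 173) ≈ 36.525 hours.
Remaining = 2.73 × (1/2)^(168/36.525) = 2.73 × (1/2)^4.5996 ≈ 0.1126 kBq.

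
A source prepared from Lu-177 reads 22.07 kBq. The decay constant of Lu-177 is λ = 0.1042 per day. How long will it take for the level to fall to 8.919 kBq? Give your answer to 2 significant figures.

8.7 days

t½ = ln 2 / λ = 0.69315 / 0.1042 ≈ 6.6521 days.
Fraction remaining = 8.919/22.07 ≈ 0.40412.
n = log₂(22.07/8.919) = ln(2.4745)/ln 2 ≈ 1.3071 half-lives.
t = n × t½ = 1.3071 × 6.6521 ≈ 8.6952 days.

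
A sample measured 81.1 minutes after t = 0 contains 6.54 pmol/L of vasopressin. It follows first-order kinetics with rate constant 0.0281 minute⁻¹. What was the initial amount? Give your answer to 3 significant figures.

63.9 pmol/L

t½ = ln 2 / λ = 0.69315 / 0.0281 ≈ 24.667 minutes.
Number of half-lives elapsed: n = 81.1/24.667 ≈ 3.2878.
A₀ = A × 2^n = 6.54 × 2^3.2878 = 6.54 × 9.766 ≈ 63.87 pmol/L.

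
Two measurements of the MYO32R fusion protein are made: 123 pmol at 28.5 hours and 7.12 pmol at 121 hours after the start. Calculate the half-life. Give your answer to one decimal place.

Over Δt = 121 − 28.5 = 92.5 hours, the level fell by a factor of 123/7.12 ≈ 17.275.
n = log₂(17.275) ≈ 4.1106 half-lives, so t½ = 92.5/4.1106 ≈ 22.503 hours.

22.5 hours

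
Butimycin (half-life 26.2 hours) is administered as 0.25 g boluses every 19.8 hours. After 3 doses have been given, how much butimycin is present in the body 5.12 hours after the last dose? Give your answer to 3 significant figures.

0.424 g

The 3 doses were given 44.72, 24.92, 5.12 hours ago.
Total = 0.25·(1/2)^(44.72/26.2) + 0.25·(1/2)^(24.92/26.2) + 0.25·(1/2)^(5.12/26.2)
      = 0.076581 + 0.12931 + 0.21833 ≈ 0.42422 g.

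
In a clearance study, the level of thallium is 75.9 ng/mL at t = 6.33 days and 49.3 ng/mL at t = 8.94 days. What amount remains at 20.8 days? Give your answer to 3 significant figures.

6.94 ng/mL

Over Δt = 8.94 − 6.33 = 2.61 days, the level fell by a factor of 75.9/49.3 ≈ 1.5396.
n = log₂(1.5396) ≈ 0.62251 half-lives, so t½ = 2.61/0.62251 ≈ 4.1927 days.
From t = 8.94 to t = 20.8: 49.3 × (1/2)^((20.8−8.94)/4.1927) ≈ 6.9393 ng/mL.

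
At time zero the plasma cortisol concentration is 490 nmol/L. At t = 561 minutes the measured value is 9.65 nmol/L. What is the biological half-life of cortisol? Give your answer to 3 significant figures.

99.0 minutes

A/A₀ = 9.65/490 ≈ 0.019694.
n = log₂(50.777) ≈ 5.6661 half-lives elapsed in 561 minutes.
t½ = 561/5.6661 ≈ 99.01 minutes.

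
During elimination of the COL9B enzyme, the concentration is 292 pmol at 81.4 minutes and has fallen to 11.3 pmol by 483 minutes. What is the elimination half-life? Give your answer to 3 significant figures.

Over Δt = 483 − 81.4 = 401.6 minutes, the level fell by a factor of 292/11.3 ≈ 25.841.
n = log₂(25.841) ≈ 4.6916 half-lives, so t½ = 401.6/4.6916 ≈ 85.6 minutes.

85.6 minutes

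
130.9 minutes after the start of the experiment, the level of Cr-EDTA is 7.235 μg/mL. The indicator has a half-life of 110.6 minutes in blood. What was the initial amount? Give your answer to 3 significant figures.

Number of half-lives elapsed: n = 130.9/110.6 ≈ 1.1835.
A₀ = A × 2^n = 7.235 × 2^1.1835 = 7.235 × 2.2713 ≈ 16.433 μg/mL.

16.4 μg/mL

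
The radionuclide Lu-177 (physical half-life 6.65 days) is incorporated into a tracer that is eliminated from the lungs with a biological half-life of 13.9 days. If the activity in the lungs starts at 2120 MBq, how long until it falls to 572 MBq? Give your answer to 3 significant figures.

8.50 days

1/t_eff = 1/t_phys + 1/t_biol = 1/6.65 + 1/13.9 = 0.22232 per day.
t_eff = 6.65 × 13.9 / (6.65 + 13.9) ≈ 4.4981 days.
n = log₂(2120/572) ≈ 1.89; t = 1.89 × 4.4981 ≈ 8.5012 days.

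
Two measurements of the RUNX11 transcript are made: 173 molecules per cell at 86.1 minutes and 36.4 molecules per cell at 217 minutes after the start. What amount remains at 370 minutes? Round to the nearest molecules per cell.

Over Δt = 217 − 86.1 = 130.9 minutes, the level fell by a factor of 173/36.4 ≈ 4.7527.
n = log₂(4.7527) ≈ 2.2488 half-lives, so t½ = 130.9/2.2488 ≈ 58.21 minutes.
From t = 217 to t = 370: 36.4 × (1/2)^((370−217)/58.21) ≈ 5.8866 molecules per cell.

6 molecules per cell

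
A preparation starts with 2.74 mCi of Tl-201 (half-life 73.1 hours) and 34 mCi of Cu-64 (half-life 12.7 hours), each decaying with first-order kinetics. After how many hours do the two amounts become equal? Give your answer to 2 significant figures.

Set 2.74·(1/2)^(t/73.1) = 34·(1/2)^(t/12.7).
Taking log₂: log₂(2.74/34) = t·(1/73.1 − 1/12.7).
log₂(0.080588) = -3.6333; 1/73.1 − 1/12.7 = -0.06506.
t = -3.6333 / -0.06506 ≈ 55.845 hours.

56 hours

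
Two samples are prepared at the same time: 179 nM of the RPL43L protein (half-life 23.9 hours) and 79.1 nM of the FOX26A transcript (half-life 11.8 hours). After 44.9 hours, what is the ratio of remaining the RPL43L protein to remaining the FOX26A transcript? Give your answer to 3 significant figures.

RPL43L protein: 179 × (1/2)^(44.9/23.9) = 179 × (1/2)^1.8787 ≈ 48.677 nM.
FOX26A transcript: 79.1 × (1/2)^(44.9/11.8) = 79.1 × (1/2)^3.8051 ≈ 5.6589 nM.
Ratio ≈ 48.677 / 5.6589 ≈ 8.6018.

8.60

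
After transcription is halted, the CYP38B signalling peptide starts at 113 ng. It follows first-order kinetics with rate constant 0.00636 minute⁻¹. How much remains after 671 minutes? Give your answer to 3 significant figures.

1.58 ng

t½ = ln 2 / k = 0.69315 / 0.00636 ≈ 108.99 minutes.
Number of half-lives: n = 671/108.99 ≈ 6.1568.
Remaining = 113 × (1/2)^6.1568 = 113 × 0.014016 ≈ 1.5838 ng.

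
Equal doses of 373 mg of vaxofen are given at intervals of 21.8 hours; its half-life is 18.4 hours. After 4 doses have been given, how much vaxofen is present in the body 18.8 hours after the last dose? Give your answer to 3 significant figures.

The 4 doses were given 84.2, 62.4, 40.6, 18.8 hours ago.
Total = 373·(1/2)^(84.2/18.4) + 373·(1/2)^(62.4/18.4) + 373·(1/2)^(40.6/18.4) + 373·(1/2)^(18.8/18.4)
      = 15.638 + 35.549 + 80.813 + 183.71 ≈ 315.71 mg.

316 mg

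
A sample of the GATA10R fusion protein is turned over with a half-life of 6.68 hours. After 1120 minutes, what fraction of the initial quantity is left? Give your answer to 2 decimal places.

0.14

1120 minutes = 18.6667 hours.
n = 18.6667/6.68 ≈ 2.7944 half-lives.
Fraction remaining = (1/2)^2.7944 ≈ 0.14414.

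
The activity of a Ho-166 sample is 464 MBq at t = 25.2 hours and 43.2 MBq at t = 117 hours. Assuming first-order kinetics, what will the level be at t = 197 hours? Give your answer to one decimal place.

Over Δt = 117 − 25.2 = 91.8 hours, the level fell by a factor of 464/43.2 ≈ 10.741.
n = log₂(10.741) ≈ 3.425 half-lives, so t½ = 91.8/3.425 ≈ 26.803 hours.
From t = 117 to t = 197: 43.2 × (1/2)^((197−117)/26.803) ≈ 5.4573 MBq.

5.5 MBq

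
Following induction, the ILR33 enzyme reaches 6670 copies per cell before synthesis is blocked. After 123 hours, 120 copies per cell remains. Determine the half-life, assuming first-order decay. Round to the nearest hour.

A/A₀ = 120/6670 ≈ 0.017991.
n = log₂(55.583) ≈ 5.7966 half-lives elapsed in 123 hours.
t½ = 123/5.7966 ≈ 21.219 hours.

21 hours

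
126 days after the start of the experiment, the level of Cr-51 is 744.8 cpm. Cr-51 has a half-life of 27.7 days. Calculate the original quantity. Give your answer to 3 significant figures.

Number of half-lives elapsed: n = 126/27.7 ≈ 4.5487.
A₀ = A × 2^n = 744.8 × 2^4.5487 = 744.8 × 23.405 ≈ 17432 cpm.

17400 cpm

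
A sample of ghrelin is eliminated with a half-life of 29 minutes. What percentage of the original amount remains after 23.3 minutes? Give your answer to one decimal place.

n = 23.3/29 ≈ 0.80345 half-lives.
Fraction remaining = (1/2)^0.80345 ≈ 0.57298, i.e. 57.298%.

57.3%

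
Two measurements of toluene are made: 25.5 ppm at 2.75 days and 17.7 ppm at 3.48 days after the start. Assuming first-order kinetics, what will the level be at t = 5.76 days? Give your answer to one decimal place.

5.7 ppm

Over Δt = 3.48 − 2.75 = 0.73 days, the level fell by a factor of 25.5/17.7 ≈ 1.4407.
n = log₂(1.4407) ≈ 0.52675 half-lives, so t½ = 0.73/0.52675 ≈ 1.3859 days.
From t = 3.48 to t = 5.76: 17.7 × (1/2)^((5.76−3.48)/1.3859) ≈ 5.6588 ppm.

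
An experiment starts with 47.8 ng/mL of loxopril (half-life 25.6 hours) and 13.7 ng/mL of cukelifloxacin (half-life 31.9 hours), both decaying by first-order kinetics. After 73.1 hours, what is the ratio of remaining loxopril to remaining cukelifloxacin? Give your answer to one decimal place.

loxopril: 47.8 × (1/2)^(73.1/25.6) = 47.8 × (1/2)^2.8555 ≈ 6.6046 ng/mL.
cukelifloxacin: 13.7 × (1/2)^(73.1/31.9) = 13.7 × (1/2)^2.2915 ≈ 2.7983 ng/mL.
Ratio ≈ 6.6046 / 2.7983 ≈ 2.3602.

2.4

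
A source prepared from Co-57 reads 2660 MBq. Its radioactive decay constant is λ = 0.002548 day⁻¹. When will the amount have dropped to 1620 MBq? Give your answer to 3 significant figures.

t½ = ln 2 / λ = 0.69315 / 0.002548 ≈ 272.04 days.
Fraction remaining = 1620/2660 ≈ 0.60902.
n = log₂(2660/1620) = ln(1.642)/ln 2 ≈ 0.71543 half-lives.
t = n × t½ = 0.71543 × 272.04 ≈ 194.62 days.

195 days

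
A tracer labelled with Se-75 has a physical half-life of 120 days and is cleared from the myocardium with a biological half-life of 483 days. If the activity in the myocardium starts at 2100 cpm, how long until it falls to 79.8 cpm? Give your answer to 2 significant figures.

450 days

1/t_eff = 1/t_phys + 1/t_biol = 1/120 + 1/483 = 0.010404 per day.
t_eff = 120 × 483 / (120 + 483) ≈ 96.119 days.
n = log₂(2100/79.8) ≈ 4.7179; t = 4.7179 × 96.119 ≈ 453.48 days.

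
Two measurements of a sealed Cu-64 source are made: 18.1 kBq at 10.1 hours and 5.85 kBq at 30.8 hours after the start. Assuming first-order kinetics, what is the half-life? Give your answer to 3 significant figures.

12.7 hours

Over Δt = 30.8 − 10.1 = 20.7 hours, the level fell by a factor of 18.1/5.85 ≈ 3.094.
n = log₂(3.094) ≈ 1.6295 half-lives, so t½ = 20.7/1.6295 ≈ 12.703 hours.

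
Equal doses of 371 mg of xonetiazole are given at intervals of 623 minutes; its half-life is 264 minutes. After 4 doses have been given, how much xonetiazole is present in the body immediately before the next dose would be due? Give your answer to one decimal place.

89.6 mg

The 4 doses were given 2492, 1869, 1246, 623 minutes ago.
Total = 371·(1/2)^(2492/264) + 371·(1/2)^(1869/264) + 371·(1/2)^(1246/264) + 371·(1/2)^(623/264)
      = 0.53436 + 2.743 + 14.08 + 72.275 ≈ 89.632 mg.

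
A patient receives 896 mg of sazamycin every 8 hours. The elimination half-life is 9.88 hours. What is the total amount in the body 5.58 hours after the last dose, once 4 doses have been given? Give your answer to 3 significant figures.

The 4 doses were given 29.58, 21.58, 13.58, 5.58 hours ago.
Total = 896·(1/2)^(29.58/9.88) + 896·(1/2)^(21.58/9.88) + 896·(1/2)^(13.58/9.88) + 896·(1/2)^(5.58/9.88)
      = 112.47 + 197.15 + 345.58 + 605.75 ≈ 1260.9 mg.

1260 mg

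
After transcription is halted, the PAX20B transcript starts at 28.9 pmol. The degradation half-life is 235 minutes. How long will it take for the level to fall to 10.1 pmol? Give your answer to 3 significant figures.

Fraction remaining = 10.1/28.9 ≈ 0.34948.
n = log₂(28.9/10.1) = ln(2.8614)/ln 2 ≈ 1.5167 half-lives.
t = n × t½ = 1.5167 × 235 ≈ 356.43 minutes.

356 minutes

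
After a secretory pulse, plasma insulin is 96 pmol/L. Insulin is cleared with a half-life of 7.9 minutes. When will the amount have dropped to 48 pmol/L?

7.9 minutes

48/96 = 1/2, so 1 half-life has elapsed.
t = 1 × 7.9 = 7.9 minutes.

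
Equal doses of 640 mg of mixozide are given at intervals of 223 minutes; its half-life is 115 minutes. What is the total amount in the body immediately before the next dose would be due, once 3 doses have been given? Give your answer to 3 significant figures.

The 3 doses were given 669, 446, 223 minutes ago.
Total = 640·(1/2)^(669/115) + 640·(1/2)^(446/115) + 640·(1/2)^(223/115)
      = 11.349 + 43.522 + 166.9 ≈ 221.77 mg.

222 mg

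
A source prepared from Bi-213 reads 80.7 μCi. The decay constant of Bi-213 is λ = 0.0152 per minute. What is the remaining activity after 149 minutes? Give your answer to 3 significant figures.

8.38 μCi

t½ = ln 2 / λ = 0.69315 / 0.0152 ≈ 45.602 minutes.
Number of half-lives: n = 149/45.602 ≈ 3.2674.
Remaining = 80.7 × (1/2)^3.2674 = 80.7 × 0.10385 ≈ 8.3808 μCi.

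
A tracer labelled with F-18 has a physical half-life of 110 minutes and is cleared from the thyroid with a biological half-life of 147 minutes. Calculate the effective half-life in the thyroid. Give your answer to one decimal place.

1/t_eff = 1/t_phys + 1/t_biol = 1/110 + 1/147 = 0.015894 per minute.
t_eff = 110 × 147 / (110 + 147) ≈ 62.918 minutes.

62.9 minutes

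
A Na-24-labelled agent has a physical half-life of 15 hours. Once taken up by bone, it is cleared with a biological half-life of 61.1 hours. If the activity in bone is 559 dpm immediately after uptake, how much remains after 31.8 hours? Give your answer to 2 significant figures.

1/t_eff = 1/t_phys + 1/t_biol = 1/15 + 1/61.1 = 0.083033 per hour.
t_eff = 15 × 61.1 / (15 + 61.1) ≈ 12.043 hours.
Remaining = 559 × (1/2)^(31.8/12.043) = 559 × (1/2)^2.6405 ≈ 89.651 dpm.

90 dpm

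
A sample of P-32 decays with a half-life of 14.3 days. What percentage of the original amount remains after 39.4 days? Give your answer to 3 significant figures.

14.8%

n = 39.4/14.3 ≈ 2.7552 half-lives.
Fraction remaining = (1/2)^2.7552 ≈ 0.14811, i.e. 14.811%.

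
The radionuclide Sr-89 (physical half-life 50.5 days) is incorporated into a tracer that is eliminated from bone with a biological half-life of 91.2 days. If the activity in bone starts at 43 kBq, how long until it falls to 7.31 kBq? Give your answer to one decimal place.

1/t_eff = 1/t_phys + 1/t_biol = 1/50.5 + 1/91.2 = 0.030767 per day.
t_eff = 50.5 × 91.2 / (50.5 + 91.2) ≈ 32.502 days.
n = log₂(43/7.31) ≈ 2.5564; t = 2.5564 × 32.502 ≈ 83.089 days.

83.1 days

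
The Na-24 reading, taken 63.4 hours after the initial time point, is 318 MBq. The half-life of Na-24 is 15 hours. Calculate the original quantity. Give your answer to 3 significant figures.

5950 MBq

Number of half-lives elapsed: n = 63.4/15 ≈ 4.2267.
A₀ = A × 2^n = 318 × 2^4.2267 = 318 × 18.722 ≈ 5953.6 MBq.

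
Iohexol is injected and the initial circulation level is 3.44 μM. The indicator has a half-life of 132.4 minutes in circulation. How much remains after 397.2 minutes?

0.43 μM

Elapsed time is 3 half-lives (397.2/132.4).
Each half-life halves the amount: 3.44 × (1/2)^3 = 3.44/8 = 0.43 μM.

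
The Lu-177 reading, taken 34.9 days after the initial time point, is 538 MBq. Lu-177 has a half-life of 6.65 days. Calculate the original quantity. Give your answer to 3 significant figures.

20400 MBq

Number of half-lives elapsed: n = 34.9/6.65 ≈ 5.2481.
A₀ = A × 2^n = 538 × 2^5.2481 = 538 × 38.005 ≈ 20447 MBq.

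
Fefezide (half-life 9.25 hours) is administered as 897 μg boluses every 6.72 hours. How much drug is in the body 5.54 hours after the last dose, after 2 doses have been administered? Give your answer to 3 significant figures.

The 2 doses were given 12.26, 5.54 hours ago.
Total = 897·(1/2)^(12.26/9.25) + 897·(1/2)^(5.54/9.25)
      = 357.94 + 592.24 ≈ 950.18 μg.

950 μg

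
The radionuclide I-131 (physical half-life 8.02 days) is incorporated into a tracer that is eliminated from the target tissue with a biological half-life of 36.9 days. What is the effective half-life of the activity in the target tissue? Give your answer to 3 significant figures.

6.59 days

1/t_eff = 1/t_phys + 1/t_biol = 1/8.02 + 1/36.9 = 0.15179 per day.
t_eff = 8.02 × 36.9 / (8.02 + 36.9) ≈ 6.5881 days.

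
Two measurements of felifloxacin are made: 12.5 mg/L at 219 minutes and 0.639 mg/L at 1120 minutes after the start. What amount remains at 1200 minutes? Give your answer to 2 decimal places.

0.49 mg/L

Over Δt = 1120 − 219 = 901 minutes, the level fell by a factor of 12.5/0.639 ≈ 19.562.
n = log₂(19.562) ≈ 4.29 half-lives, so t½ = 901/4.29 ≈ 210.02 minutes.
From t = 1120 to t = 1200: 0.639 × (1/2)^((1200−1120)/210.02) ≈ 0.49072 mg/L.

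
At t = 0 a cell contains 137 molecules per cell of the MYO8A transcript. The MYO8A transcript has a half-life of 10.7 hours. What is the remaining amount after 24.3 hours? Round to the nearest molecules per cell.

28 molecules per cell

Number of half-lives: n = 24.3/10.7 ≈ 2.271.
Remaining = 137 × (1/2)^2.271 = 137 × 0.20718 ≈ 28.384 molecules per cell.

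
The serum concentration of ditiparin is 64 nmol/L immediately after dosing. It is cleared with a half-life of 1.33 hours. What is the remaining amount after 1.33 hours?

Elapsed time is 1 half-life (1.33/1.33).
Each half-life halves the amount: 64 × (1/2)^1 = 64/2 = 32 nmol/L.

32 nmol/L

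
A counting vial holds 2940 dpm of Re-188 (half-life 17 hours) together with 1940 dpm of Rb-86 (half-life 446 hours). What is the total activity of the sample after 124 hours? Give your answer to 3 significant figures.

Re-188: 2940 × (1/2)^(124/17) = 2940 × (1/2)^7.2941 ≈ 18.733 dpm.
Rb-86: 1940 × (1/2)^(124/446) = 1940 × (1/2)^0.27803 ≈ 1600 dpm.
Total = 18.733 + 1600 ≈ 1618.7 dpm.

1620 dpm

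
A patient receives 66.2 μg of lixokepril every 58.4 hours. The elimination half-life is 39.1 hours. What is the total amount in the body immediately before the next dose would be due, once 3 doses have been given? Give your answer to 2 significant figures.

35 μg

The 3 doses were given 175.2, 116.8, 58.4 hours ago.
Total = 66.2·(1/2)^(175.2/39.1) + 66.2·(1/2)^(116.8/39.1) + 66.2·(1/2)^(58.4/39.1)
      = 2.9648 + 8.3487 + 23.509 ≈ 34.823 μg.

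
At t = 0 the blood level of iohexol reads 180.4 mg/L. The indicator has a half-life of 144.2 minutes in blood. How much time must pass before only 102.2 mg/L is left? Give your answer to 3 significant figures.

118 minutes

Fraction remaining = 102.2/180.4 ≈ 0.56652.
n = log₂(180.4/102.2) = ln(1.7652)/ln 2 ≈ 0.8198 half-lives.
t = n × t½ = 0.8198 × 144.2 ≈ 118.22 minutes.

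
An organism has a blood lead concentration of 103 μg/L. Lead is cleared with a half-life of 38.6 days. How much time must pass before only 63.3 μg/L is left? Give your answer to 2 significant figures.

Fraction remaining = 63.3/103 ≈ 0.61456.
n = log₂(103/63.3) = ln(1.6272)/ln 2 ≈ 0.70237 half-lives.
t = n × t½ = 0.70237 × 38.6 ≈ 27.111 days.

27 days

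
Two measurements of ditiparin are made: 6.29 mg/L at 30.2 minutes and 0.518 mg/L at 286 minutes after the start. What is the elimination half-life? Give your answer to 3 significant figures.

71.0 minutes

Over Δt = 286 − 30.2 = 255.8 minutes, the level fell by a factor of 6.29/0.518 ≈ 12.143.
n = log₂(12.143) ≈ 3.602 half-lives, so t½ = 255.8/3.602 ≈ 71.015 minutes.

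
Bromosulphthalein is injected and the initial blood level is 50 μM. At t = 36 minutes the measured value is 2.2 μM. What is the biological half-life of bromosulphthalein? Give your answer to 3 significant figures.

7.99 minutes

A/A₀ = 2.2/50 ≈ 0.044.
n = log₂(22.727) ≈ 4.5064 half-lives elapsed in 36 minutes.
t½ = 36/4.5064 ≈ 7.9887 minutes.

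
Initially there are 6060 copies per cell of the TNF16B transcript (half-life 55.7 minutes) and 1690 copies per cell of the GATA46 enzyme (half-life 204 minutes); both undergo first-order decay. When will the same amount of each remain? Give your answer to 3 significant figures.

Set 6060·(1/2)^(t/55.7) = 1690·(1/2)^(t/204).
Taking log₂: log₂(6060/1690) = t·(1/55.7 − 1/204).
log₂(3.5858) = 1.8423; 1/55.7 − 1/204 = 0.013051.
t = 1.8423 / 0.013051 ≈ 141.16 minutes.

141 minutes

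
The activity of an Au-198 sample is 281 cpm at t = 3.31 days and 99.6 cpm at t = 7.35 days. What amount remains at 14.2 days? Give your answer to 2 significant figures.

Over Δt = 7.35 − 3.31 = 4.04 days, the level fell by a factor of 281/99.6 ≈ 2.8213.
n = log₂(2.8213) ≈ 1.4964 half-lives, so t½ = 4.04/1.4964 ≈ 2.6999 days.
From t = 7.35 to t = 14.2: 99.6 × (1/2)^((14.2−7.35)/2.6999) ≈ 17.16 cpm.

17 cpm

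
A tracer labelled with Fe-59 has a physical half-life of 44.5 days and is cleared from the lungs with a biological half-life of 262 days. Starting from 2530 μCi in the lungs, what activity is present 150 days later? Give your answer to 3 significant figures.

1/t_eff = 1/t_phys + 1/t_biol = 1/44.5 + 1/262 = 0.026289 per day.
t_eff = 44.5 × 262 / (44.5 + 262) ≈ 38.039 days.
Remaining = 2530 × (1/2)^(150/38.039) = 2530 × (1/2)^3.9433 ≈ 164.46 μCi.

164 μCi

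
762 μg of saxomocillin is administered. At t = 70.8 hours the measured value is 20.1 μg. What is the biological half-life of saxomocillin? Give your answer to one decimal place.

A/A₀ = 20.1/762 ≈ 0.026378.
n = log₂(37.91) ≈ 5.2445 half-lives elapsed in 70.8 hours.
t½ = 70.8/5.2445 ≈ 13.5 hours.

13.5 hours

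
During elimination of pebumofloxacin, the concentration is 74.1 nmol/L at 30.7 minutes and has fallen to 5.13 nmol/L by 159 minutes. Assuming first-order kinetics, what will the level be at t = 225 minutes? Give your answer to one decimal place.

1.3 nmol/L

Over Δt = 159 − 30.7 = 128.3 minutes, the level fell by a factor of 74.1/5.13 ≈ 14.444.
n = log₂(14.444) ≈ 3.8524 half-lives, so t½ = 128.3/3.8524 ≈ 33.304 minutes.
From t = 159 to t = 225: 5.13 × (1/2)^((225−159)/33.304) ≈ 1.2988 nmol/L.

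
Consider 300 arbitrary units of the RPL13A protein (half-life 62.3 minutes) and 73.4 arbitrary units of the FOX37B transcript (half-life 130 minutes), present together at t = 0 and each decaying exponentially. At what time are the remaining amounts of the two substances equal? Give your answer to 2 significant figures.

240 minutes

Set 300·(1/2)^(t/62.3) = 73.4·(1/2)^(t/130).
Taking log₂: log₂(300/73.4) = t·(1/62.3 − 1/130).
log₂(4.0872) = 2.0311; 1/62.3 − 1/130 = 0.0083591.
t = 2.0311 / 0.0083591 ≈ 242.98 minutes.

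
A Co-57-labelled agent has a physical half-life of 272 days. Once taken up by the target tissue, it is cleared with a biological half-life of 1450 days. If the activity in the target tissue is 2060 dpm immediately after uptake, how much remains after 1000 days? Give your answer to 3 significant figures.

99.9 dpm

1/t_eff = 1/t_phys + 1/t_biol = 1/272 + 1/1450 = 0.0043661 per day.
t_eff = 272 × 1450 / (272 + 1450) ≈ 229.04 days.
Remaining = 2060 × (1/2)^(1000/229.04) = 2060 × (1/2)^4.3661 ≈ 99.892 dpm.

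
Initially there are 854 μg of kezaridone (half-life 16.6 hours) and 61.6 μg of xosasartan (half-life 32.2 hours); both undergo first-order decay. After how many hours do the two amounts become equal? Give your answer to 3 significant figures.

Set 854·(1/2)^(t/16.6) = 61.6·(1/2)^(t/32.2).
Taking log₂: log₂(854/61.6) = t·(1/16.6 − 1/32.2).
log₂(13.864) = 3.7932; 1/16.6 − 1/32.2 = 0.029185.
t = 3.7932 / 0.029185 ≈ 129.97 hours.

130 hours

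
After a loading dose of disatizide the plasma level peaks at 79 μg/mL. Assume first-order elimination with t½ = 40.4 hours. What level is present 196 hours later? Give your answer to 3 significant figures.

Number of half-lives: n = 196/40.4 ≈ 4.8515.
Remaining = 79 × (1/2)^4.8515 = 79 × 0.034638 ≈ 2.7364 μg/mL.

2.74 μg/mL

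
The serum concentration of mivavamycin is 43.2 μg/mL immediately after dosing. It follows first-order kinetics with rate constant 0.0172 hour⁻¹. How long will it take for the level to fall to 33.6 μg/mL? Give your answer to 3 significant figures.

14.6 hours

t½ = ln 2 / k = 0.69315 / 0.0172 ≈ 40.299 hours.
Fraction remaining = 33.6/43.2 ≈ 0.77778.
n = log₂(43.2/33.6) = ln(1.2857)/ln 2 ≈ 0.36257 half-lives.
t = n × t½ = 0.36257 × 40.299 ≈ 14.611 hours.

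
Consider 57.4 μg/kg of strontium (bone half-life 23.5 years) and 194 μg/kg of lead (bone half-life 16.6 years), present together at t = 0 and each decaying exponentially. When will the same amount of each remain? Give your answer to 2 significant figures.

Set 57.4·(1/2)^(t/23.5) = 194·(1/2)^(t/16.6).
Taking log₂: log₂(57.4/194) = t·(1/23.5 − 1/16.6).
log₂(0.29588) = -1.7569; 1/23.5 − 1/16.6 = -0.017688.
t = -1.7569 / -0.017688 ≈ 99.33 years.

99 years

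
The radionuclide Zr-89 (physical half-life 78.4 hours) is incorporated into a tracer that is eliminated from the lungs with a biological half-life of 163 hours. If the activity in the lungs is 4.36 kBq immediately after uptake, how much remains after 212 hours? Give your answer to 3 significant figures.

0.272 kBq

1/t_eff = 1/t_phys + 1/t_biol = 1/78.4 + 1/163 = 0.01889 per hour.
t_eff = 78.4 × 163 / (78.4 + 163) ≈ 52.938 hours.
Remaining = 4.36 × (1/2)^(212/52.938) = 4.36 × (1/2)^4.0047 ≈ 0.27161 kBq.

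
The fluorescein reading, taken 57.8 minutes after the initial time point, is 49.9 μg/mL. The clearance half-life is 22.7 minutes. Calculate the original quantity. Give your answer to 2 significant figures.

Number of half-lives elapsed: n = 57.8/22.7 ≈ 2.5463.
A₀ = A × 2^n = 49.9 × 2^2.5463 = 49.9 × 5.8412 ≈ 291.47 μg/mL.

290 μg/mL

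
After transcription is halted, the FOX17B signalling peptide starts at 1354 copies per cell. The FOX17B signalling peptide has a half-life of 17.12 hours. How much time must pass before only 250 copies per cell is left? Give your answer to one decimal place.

Fraction remaining = 250/1354 ≈ 0.18464.
n = log₂(1354/250) = ln(5.416)/ln 2 ≈ 2.4372 half-lives.
t = n × t½ = 2.4372 × 17.12 ≈ 41.725 hours.

41.7 hours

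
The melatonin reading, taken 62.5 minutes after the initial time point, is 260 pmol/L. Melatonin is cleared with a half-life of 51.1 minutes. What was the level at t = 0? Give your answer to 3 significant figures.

Number of half-lives elapsed: n = 62.5/51.1 ≈ 1.2231.
A₀ = A × 2^n = 260 × 2^1.2231 = 260 × 2.3345 ≈ 606.96 pmol/L.

607 pmol/L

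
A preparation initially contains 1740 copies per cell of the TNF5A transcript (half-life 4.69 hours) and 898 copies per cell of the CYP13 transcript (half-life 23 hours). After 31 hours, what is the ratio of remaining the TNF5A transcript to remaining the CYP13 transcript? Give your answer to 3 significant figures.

0.0505

TNF5A transcript: 1740 × (1/2)^(31/4.69) = 1740 × (1/2)^6.6098 ≈ 17.816 copies per cell.
CYP13 transcript: 898 × (1/2)^(31/23) = 898 × (1/2)^1.3478 ≈ 352.81 copies per cell.
Ratio ≈ 17.816 / 352.81 ≈ 0.050496.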